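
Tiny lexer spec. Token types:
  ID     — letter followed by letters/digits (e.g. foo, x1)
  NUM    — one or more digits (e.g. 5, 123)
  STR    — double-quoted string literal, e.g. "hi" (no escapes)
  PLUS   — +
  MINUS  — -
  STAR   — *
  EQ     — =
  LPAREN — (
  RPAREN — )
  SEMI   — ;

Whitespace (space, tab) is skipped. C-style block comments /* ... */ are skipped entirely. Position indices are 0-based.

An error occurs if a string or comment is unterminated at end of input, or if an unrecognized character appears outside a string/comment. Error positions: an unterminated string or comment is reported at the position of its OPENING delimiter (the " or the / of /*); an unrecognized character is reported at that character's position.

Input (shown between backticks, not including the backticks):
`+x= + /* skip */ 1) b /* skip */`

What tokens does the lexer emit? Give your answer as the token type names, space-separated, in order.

Answer: PLUS ID EQ PLUS NUM RPAREN ID

Derivation:
pos=0: emit PLUS '+'
pos=1: emit ID 'x' (now at pos=2)
pos=2: emit EQ '='
pos=4: emit PLUS '+'
pos=6: enter COMMENT mode (saw '/*')
exit COMMENT mode (now at pos=16)
pos=17: emit NUM '1' (now at pos=18)
pos=18: emit RPAREN ')'
pos=20: emit ID 'b' (now at pos=21)
pos=22: enter COMMENT mode (saw '/*')
exit COMMENT mode (now at pos=32)
DONE. 7 tokens: [PLUS, ID, EQ, PLUS, NUM, RPAREN, ID]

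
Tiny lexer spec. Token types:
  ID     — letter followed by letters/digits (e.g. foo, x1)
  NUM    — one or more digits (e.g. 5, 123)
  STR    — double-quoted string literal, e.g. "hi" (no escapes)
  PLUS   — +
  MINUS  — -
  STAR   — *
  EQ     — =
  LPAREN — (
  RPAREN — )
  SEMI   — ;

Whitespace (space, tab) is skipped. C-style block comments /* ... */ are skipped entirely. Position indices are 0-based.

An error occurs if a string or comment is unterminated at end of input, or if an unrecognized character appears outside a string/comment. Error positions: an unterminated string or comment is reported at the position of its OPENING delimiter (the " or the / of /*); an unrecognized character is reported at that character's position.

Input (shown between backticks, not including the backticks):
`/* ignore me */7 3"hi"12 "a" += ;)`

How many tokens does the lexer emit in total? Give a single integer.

Answer: 9

Derivation:
pos=0: enter COMMENT mode (saw '/*')
exit COMMENT mode (now at pos=15)
pos=15: emit NUM '7' (now at pos=16)
pos=17: emit NUM '3' (now at pos=18)
pos=18: enter STRING mode
pos=18: emit STR "hi" (now at pos=22)
pos=22: emit NUM '12' (now at pos=24)
pos=25: enter STRING mode
pos=25: emit STR "a" (now at pos=28)
pos=29: emit PLUS '+'
pos=30: emit EQ '='
pos=32: emit SEMI ';'
pos=33: emit RPAREN ')'
DONE. 9 tokens: [NUM, NUM, STR, NUM, STR, PLUS, EQ, SEMI, RPAREN]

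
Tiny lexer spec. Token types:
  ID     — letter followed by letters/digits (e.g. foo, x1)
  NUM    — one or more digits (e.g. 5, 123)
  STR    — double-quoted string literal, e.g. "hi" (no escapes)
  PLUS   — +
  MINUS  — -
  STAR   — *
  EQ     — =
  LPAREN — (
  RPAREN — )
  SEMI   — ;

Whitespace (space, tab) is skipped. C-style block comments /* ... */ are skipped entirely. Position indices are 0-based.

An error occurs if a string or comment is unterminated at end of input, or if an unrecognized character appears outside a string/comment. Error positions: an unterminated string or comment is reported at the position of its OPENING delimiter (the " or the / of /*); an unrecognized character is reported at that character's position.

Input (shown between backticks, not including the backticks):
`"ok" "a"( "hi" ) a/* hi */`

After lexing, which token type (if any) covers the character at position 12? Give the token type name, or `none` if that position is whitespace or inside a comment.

Answer: STR

Derivation:
pos=0: enter STRING mode
pos=0: emit STR "ok" (now at pos=4)
pos=5: enter STRING mode
pos=5: emit STR "a" (now at pos=8)
pos=8: emit LPAREN '('
pos=10: enter STRING mode
pos=10: emit STR "hi" (now at pos=14)
pos=15: emit RPAREN ')'
pos=17: emit ID 'a' (now at pos=18)
pos=18: enter COMMENT mode (saw '/*')
exit COMMENT mode (now at pos=26)
DONE. 6 tokens: [STR, STR, LPAREN, STR, RPAREN, ID]
Position 12: char is 'i' -> STR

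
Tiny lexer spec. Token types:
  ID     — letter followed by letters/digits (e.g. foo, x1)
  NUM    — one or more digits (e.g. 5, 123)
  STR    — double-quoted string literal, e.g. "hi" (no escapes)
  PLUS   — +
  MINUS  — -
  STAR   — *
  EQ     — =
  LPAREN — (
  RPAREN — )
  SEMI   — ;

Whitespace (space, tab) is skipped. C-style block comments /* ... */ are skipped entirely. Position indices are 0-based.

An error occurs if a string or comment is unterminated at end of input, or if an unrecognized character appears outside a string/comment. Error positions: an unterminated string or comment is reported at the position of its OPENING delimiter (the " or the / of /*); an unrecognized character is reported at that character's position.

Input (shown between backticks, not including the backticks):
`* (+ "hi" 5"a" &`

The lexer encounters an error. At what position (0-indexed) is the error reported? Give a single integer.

Answer: 15

Derivation:
pos=0: emit STAR '*'
pos=2: emit LPAREN '('
pos=3: emit PLUS '+'
pos=5: enter STRING mode
pos=5: emit STR "hi" (now at pos=9)
pos=10: emit NUM '5' (now at pos=11)
pos=11: enter STRING mode
pos=11: emit STR "a" (now at pos=14)
pos=15: ERROR — unrecognized char '&'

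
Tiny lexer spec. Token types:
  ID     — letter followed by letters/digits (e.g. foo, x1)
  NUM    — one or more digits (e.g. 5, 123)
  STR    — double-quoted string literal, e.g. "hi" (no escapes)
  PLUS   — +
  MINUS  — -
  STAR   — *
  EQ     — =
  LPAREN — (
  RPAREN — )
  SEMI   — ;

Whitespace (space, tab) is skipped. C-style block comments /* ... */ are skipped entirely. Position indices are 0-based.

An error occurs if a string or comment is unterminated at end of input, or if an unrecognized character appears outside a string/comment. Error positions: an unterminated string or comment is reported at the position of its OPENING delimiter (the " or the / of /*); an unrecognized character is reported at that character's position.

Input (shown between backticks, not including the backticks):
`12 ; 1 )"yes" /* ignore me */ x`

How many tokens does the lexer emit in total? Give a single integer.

Answer: 6

Derivation:
pos=0: emit NUM '12' (now at pos=2)
pos=3: emit SEMI ';'
pos=5: emit NUM '1' (now at pos=6)
pos=7: emit RPAREN ')'
pos=8: enter STRING mode
pos=8: emit STR "yes" (now at pos=13)
pos=14: enter COMMENT mode (saw '/*')
exit COMMENT mode (now at pos=29)
pos=30: emit ID 'x' (now at pos=31)
DONE. 6 tokens: [NUM, SEMI, NUM, RPAREN, STR, ID]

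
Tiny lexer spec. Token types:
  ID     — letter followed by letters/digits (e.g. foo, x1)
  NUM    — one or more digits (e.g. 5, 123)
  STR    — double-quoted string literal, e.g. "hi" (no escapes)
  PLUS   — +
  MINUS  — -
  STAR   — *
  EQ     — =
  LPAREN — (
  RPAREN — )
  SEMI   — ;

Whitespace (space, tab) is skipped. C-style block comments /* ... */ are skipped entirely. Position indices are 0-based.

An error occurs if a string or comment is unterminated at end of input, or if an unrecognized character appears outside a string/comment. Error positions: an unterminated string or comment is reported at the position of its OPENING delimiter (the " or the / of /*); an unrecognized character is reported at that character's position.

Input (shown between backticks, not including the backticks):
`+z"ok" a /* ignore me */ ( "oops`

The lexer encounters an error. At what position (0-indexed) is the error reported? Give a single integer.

pos=0: emit PLUS '+'
pos=1: emit ID 'z' (now at pos=2)
pos=2: enter STRING mode
pos=2: emit STR "ok" (now at pos=6)
pos=7: emit ID 'a' (now at pos=8)
pos=9: enter COMMENT mode (saw '/*')
exit COMMENT mode (now at pos=24)
pos=25: emit LPAREN '('
pos=27: enter STRING mode
pos=27: ERROR — unterminated string

Answer: 27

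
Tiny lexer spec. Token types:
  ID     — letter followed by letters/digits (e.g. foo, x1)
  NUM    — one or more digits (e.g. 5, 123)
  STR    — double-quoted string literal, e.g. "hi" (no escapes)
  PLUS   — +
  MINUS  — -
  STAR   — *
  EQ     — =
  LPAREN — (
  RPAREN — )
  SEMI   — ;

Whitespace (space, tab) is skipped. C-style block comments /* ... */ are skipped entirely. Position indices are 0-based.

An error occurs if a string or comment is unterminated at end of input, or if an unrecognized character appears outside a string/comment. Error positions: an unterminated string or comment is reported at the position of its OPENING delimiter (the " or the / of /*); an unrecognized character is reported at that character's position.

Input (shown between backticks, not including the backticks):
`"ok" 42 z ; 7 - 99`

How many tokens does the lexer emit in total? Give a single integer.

Answer: 7

Derivation:
pos=0: enter STRING mode
pos=0: emit STR "ok" (now at pos=4)
pos=5: emit NUM '42' (now at pos=7)
pos=8: emit ID 'z' (now at pos=9)
pos=10: emit SEMI ';'
pos=12: emit NUM '7' (now at pos=13)
pos=14: emit MINUS '-'
pos=16: emit NUM '99' (now at pos=18)
DONE. 7 tokens: [STR, NUM, ID, SEMI, NUM, MINUS, NUM]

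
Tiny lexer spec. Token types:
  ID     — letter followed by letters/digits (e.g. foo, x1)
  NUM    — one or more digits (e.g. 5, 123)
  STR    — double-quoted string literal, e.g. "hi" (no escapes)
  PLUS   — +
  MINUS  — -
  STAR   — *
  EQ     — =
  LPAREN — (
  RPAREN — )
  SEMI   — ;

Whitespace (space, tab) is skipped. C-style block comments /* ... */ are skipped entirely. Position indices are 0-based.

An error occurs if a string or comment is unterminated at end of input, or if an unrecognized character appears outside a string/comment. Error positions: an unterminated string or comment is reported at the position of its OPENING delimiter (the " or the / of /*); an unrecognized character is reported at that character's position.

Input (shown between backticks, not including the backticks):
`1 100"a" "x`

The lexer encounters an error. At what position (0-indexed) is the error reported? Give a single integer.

pos=0: emit NUM '1' (now at pos=1)
pos=2: emit NUM '100' (now at pos=5)
pos=5: enter STRING mode
pos=5: emit STR "a" (now at pos=8)
pos=9: enter STRING mode
pos=9: ERROR — unterminated string

Answer: 9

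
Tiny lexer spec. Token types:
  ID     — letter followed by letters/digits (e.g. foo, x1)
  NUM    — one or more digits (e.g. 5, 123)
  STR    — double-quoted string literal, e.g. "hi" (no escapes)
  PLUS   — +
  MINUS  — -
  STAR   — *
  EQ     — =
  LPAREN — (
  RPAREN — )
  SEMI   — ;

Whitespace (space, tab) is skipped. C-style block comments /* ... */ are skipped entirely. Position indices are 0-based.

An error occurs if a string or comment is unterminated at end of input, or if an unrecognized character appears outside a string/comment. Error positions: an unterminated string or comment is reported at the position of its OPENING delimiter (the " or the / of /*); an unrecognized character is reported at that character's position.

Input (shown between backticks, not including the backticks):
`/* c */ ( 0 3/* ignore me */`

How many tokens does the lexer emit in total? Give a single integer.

pos=0: enter COMMENT mode (saw '/*')
exit COMMENT mode (now at pos=7)
pos=8: emit LPAREN '('
pos=10: emit NUM '0' (now at pos=11)
pos=12: emit NUM '3' (now at pos=13)
pos=13: enter COMMENT mode (saw '/*')
exit COMMENT mode (now at pos=28)
DONE. 3 tokens: [LPAREN, NUM, NUM]

Answer: 3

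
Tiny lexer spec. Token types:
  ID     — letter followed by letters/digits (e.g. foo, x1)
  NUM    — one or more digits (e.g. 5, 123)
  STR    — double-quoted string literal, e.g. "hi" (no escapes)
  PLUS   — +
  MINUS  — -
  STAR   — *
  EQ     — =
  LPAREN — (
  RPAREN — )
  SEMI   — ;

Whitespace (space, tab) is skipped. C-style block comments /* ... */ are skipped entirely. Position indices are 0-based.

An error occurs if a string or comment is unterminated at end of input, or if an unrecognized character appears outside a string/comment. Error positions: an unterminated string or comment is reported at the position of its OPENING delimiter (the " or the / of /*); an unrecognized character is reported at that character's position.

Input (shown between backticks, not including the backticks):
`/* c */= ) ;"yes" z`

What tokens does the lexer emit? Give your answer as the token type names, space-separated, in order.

pos=0: enter COMMENT mode (saw '/*')
exit COMMENT mode (now at pos=7)
pos=7: emit EQ '='
pos=9: emit RPAREN ')'
pos=11: emit SEMI ';'
pos=12: enter STRING mode
pos=12: emit STR "yes" (now at pos=17)
pos=18: emit ID 'z' (now at pos=19)
DONE. 5 tokens: [EQ, RPAREN, SEMI, STR, ID]

Answer: EQ RPAREN SEMI STR ID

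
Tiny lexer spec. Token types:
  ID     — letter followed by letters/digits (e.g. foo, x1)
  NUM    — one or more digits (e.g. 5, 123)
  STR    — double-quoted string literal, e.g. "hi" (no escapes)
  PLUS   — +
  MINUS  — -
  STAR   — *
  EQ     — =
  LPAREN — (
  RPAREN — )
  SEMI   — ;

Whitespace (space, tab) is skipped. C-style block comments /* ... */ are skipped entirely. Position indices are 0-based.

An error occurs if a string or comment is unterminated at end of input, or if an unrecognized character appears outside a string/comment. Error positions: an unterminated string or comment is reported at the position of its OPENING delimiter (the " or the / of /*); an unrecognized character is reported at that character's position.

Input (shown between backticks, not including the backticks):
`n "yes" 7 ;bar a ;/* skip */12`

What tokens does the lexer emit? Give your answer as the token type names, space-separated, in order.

Answer: ID STR NUM SEMI ID ID SEMI NUM

Derivation:
pos=0: emit ID 'n' (now at pos=1)
pos=2: enter STRING mode
pos=2: emit STR "yes" (now at pos=7)
pos=8: emit NUM '7' (now at pos=9)
pos=10: emit SEMI ';'
pos=11: emit ID 'bar' (now at pos=14)
pos=15: emit ID 'a' (now at pos=16)
pos=17: emit SEMI ';'
pos=18: enter COMMENT mode (saw '/*')
exit COMMENT mode (now at pos=28)
pos=28: emit NUM '12' (now at pos=30)
DONE. 8 tokens: [ID, STR, NUM, SEMI, ID, ID, SEMI, NUM]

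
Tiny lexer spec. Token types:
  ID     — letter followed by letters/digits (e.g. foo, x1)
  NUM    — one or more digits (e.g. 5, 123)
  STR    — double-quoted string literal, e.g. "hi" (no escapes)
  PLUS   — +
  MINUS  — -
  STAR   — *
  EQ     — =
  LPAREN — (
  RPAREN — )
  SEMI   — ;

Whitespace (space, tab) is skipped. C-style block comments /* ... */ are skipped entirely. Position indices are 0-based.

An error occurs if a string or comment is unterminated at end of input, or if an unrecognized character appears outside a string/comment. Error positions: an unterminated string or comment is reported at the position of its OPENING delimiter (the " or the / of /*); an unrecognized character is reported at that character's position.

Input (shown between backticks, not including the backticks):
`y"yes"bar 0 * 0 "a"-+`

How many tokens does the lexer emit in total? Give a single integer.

Answer: 9

Derivation:
pos=0: emit ID 'y' (now at pos=1)
pos=1: enter STRING mode
pos=1: emit STR "yes" (now at pos=6)
pos=6: emit ID 'bar' (now at pos=9)
pos=10: emit NUM '0' (now at pos=11)
pos=12: emit STAR '*'
pos=14: emit NUM '0' (now at pos=15)
pos=16: enter STRING mode
pos=16: emit STR "a" (now at pos=19)
pos=19: emit MINUS '-'
pos=20: emit PLUS '+'
DONE. 9 tokens: [ID, STR, ID, NUM, STAR, NUM, STR, MINUS, PLUS]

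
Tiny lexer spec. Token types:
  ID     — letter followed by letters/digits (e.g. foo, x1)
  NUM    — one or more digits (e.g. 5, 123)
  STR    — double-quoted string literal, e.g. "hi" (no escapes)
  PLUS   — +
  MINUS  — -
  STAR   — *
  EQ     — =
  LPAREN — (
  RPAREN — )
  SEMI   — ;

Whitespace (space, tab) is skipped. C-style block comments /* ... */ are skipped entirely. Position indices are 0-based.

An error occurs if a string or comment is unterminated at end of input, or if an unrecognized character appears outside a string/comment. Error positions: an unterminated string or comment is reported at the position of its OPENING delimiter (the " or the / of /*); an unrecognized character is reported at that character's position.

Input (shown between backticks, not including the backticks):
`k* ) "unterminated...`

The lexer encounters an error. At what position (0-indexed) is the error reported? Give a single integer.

pos=0: emit ID 'k' (now at pos=1)
pos=1: emit STAR '*'
pos=3: emit RPAREN ')'
pos=5: enter STRING mode
pos=5: ERROR — unterminated string

Answer: 5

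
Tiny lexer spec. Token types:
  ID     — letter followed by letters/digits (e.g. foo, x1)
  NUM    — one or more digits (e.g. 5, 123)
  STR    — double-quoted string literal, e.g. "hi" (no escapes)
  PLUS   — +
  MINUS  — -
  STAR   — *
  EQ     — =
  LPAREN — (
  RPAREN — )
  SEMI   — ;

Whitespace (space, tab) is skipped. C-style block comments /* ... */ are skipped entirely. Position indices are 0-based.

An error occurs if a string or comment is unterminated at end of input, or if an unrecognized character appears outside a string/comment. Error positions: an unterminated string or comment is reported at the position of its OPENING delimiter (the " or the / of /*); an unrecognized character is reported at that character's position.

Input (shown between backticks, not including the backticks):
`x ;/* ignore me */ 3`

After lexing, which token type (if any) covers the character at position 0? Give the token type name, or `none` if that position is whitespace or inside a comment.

Answer: ID

Derivation:
pos=0: emit ID 'x' (now at pos=1)
pos=2: emit SEMI ';'
pos=3: enter COMMENT mode (saw '/*')
exit COMMENT mode (now at pos=18)
pos=19: emit NUM '3' (now at pos=20)
DONE. 3 tokens: [ID, SEMI, NUM]
Position 0: char is 'x' -> ID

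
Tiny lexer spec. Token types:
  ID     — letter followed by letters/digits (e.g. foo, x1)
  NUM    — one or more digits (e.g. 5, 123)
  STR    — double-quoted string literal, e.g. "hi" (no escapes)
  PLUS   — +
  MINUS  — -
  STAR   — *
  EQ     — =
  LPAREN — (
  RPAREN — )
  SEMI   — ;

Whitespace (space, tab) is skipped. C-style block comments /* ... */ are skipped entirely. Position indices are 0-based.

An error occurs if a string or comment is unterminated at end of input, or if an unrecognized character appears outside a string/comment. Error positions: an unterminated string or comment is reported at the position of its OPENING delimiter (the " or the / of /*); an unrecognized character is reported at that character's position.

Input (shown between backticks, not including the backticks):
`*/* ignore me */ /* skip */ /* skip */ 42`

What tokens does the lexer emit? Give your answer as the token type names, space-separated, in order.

pos=0: emit STAR '*'
pos=1: enter COMMENT mode (saw '/*')
exit COMMENT mode (now at pos=16)
pos=17: enter COMMENT mode (saw '/*')
exit COMMENT mode (now at pos=27)
pos=28: enter COMMENT mode (saw '/*')
exit COMMENT mode (now at pos=38)
pos=39: emit NUM '42' (now at pos=41)
DONE. 2 tokens: [STAR, NUM]

Answer: STAR NUM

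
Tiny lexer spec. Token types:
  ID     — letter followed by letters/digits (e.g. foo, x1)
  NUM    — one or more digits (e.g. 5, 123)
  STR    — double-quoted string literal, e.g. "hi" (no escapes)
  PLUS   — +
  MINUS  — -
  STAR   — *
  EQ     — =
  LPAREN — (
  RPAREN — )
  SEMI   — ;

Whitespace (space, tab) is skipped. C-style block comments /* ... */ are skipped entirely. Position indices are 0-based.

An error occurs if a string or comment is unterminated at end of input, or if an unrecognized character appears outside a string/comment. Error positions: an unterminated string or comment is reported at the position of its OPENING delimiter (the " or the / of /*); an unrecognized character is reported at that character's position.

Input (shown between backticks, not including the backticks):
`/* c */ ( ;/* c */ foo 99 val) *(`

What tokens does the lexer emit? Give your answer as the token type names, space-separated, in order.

pos=0: enter COMMENT mode (saw '/*')
exit COMMENT mode (now at pos=7)
pos=8: emit LPAREN '('
pos=10: emit SEMI ';'
pos=11: enter COMMENT mode (saw '/*')
exit COMMENT mode (now at pos=18)
pos=19: emit ID 'foo' (now at pos=22)
pos=23: emit NUM '99' (now at pos=25)
pos=26: emit ID 'val' (now at pos=29)
pos=29: emit RPAREN ')'
pos=31: emit STAR '*'
pos=32: emit LPAREN '('
DONE. 8 tokens: [LPAREN, SEMI, ID, NUM, ID, RPAREN, STAR, LPAREN]

Answer: LPAREN SEMI ID NUM ID RPAREN STAR LPAREN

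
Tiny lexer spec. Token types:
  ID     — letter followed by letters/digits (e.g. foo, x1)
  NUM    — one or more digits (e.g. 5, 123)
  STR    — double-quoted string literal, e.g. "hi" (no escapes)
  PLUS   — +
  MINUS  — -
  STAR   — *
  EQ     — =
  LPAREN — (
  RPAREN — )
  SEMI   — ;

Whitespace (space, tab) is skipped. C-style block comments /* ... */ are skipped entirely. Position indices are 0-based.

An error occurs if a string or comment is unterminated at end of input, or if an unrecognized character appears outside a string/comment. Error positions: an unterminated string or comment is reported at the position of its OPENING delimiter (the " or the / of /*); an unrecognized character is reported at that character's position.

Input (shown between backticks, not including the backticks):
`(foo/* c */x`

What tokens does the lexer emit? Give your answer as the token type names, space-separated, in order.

Answer: LPAREN ID ID

Derivation:
pos=0: emit LPAREN '('
pos=1: emit ID 'foo' (now at pos=4)
pos=4: enter COMMENT mode (saw '/*')
exit COMMENT mode (now at pos=11)
pos=11: emit ID 'x' (now at pos=12)
DONE. 3 tokens: [LPAREN, ID, ID]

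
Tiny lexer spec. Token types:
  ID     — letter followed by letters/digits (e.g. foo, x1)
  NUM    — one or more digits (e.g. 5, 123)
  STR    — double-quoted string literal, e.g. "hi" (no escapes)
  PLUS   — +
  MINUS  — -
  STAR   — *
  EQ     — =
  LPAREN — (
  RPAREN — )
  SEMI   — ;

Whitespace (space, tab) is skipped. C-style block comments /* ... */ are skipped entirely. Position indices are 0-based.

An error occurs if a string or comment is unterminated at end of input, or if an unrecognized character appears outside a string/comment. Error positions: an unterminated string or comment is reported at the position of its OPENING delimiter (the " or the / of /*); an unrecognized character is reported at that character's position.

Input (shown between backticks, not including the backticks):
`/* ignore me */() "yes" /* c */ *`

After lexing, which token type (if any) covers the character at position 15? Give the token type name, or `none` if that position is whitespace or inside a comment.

Answer: LPAREN

Derivation:
pos=0: enter COMMENT mode (saw '/*')
exit COMMENT mode (now at pos=15)
pos=15: emit LPAREN '('
pos=16: emit RPAREN ')'
pos=18: enter STRING mode
pos=18: emit STR "yes" (now at pos=23)
pos=24: enter COMMENT mode (saw '/*')
exit COMMENT mode (now at pos=31)
pos=32: emit STAR '*'
DONE. 4 tokens: [LPAREN, RPAREN, STR, STAR]
Position 15: char is '(' -> LPAREN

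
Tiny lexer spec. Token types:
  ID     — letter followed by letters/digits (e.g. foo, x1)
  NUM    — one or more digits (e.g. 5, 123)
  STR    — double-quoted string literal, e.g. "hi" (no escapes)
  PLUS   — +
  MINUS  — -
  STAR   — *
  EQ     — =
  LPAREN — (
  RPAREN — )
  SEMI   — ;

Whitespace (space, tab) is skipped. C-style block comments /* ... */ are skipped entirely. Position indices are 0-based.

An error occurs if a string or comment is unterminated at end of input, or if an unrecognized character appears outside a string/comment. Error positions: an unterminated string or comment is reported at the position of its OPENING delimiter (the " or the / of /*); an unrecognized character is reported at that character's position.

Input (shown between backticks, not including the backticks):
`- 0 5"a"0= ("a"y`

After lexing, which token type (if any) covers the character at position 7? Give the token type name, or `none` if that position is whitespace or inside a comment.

pos=0: emit MINUS '-'
pos=2: emit NUM '0' (now at pos=3)
pos=4: emit NUM '5' (now at pos=5)
pos=5: enter STRING mode
pos=5: emit STR "a" (now at pos=8)
pos=8: emit NUM '0' (now at pos=9)
pos=9: emit EQ '='
pos=11: emit LPAREN '('
pos=12: enter STRING mode
pos=12: emit STR "a" (now at pos=15)
pos=15: emit ID 'y' (now at pos=16)
DONE. 9 tokens: [MINUS, NUM, NUM, STR, NUM, EQ, LPAREN, STR, ID]
Position 7: char is '"' -> STR

Answer: STR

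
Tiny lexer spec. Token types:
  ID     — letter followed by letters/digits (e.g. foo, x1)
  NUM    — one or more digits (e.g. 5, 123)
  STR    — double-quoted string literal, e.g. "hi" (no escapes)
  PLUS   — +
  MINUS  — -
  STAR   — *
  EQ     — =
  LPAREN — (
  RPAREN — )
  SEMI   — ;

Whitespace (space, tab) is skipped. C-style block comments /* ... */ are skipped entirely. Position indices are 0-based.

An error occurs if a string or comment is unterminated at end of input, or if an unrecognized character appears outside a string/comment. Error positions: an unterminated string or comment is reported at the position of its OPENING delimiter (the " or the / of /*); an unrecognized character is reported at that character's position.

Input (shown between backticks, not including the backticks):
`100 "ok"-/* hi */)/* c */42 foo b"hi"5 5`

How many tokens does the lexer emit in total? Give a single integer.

pos=0: emit NUM '100' (now at pos=3)
pos=4: enter STRING mode
pos=4: emit STR "ok" (now at pos=8)
pos=8: emit MINUS '-'
pos=9: enter COMMENT mode (saw '/*')
exit COMMENT mode (now at pos=17)
pos=17: emit RPAREN ')'
pos=18: enter COMMENT mode (saw '/*')
exit COMMENT mode (now at pos=25)
pos=25: emit NUM '42' (now at pos=27)
pos=28: emit ID 'foo' (now at pos=31)
pos=32: emit ID 'b' (now at pos=33)
pos=33: enter STRING mode
pos=33: emit STR "hi" (now at pos=37)
pos=37: emit NUM '5' (now at pos=38)
pos=39: emit NUM '5' (now at pos=40)
DONE. 10 tokens: [NUM, STR, MINUS, RPAREN, NUM, ID, ID, STR, NUM, NUM]

Answer: 10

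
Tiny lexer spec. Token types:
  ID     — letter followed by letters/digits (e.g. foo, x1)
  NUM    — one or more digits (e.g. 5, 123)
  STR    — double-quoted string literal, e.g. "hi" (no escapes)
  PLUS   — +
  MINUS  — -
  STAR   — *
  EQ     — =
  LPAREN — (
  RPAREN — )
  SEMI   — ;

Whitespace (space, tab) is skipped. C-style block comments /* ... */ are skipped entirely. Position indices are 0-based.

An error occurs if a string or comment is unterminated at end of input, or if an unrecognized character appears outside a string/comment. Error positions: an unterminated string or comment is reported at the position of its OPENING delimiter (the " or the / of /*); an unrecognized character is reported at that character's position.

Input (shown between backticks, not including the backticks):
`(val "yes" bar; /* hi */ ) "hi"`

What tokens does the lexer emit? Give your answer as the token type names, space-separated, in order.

Answer: LPAREN ID STR ID SEMI RPAREN STR

Derivation:
pos=0: emit LPAREN '('
pos=1: emit ID 'val' (now at pos=4)
pos=5: enter STRING mode
pos=5: emit STR "yes" (now at pos=10)
pos=11: emit ID 'bar' (now at pos=14)
pos=14: emit SEMI ';'
pos=16: enter COMMENT mode (saw '/*')
exit COMMENT mode (now at pos=24)
pos=25: emit RPAREN ')'
pos=27: enter STRING mode
pos=27: emit STR "hi" (now at pos=31)
DONE. 7 tokens: [LPAREN, ID, STR, ID, SEMI, RPAREN, STR]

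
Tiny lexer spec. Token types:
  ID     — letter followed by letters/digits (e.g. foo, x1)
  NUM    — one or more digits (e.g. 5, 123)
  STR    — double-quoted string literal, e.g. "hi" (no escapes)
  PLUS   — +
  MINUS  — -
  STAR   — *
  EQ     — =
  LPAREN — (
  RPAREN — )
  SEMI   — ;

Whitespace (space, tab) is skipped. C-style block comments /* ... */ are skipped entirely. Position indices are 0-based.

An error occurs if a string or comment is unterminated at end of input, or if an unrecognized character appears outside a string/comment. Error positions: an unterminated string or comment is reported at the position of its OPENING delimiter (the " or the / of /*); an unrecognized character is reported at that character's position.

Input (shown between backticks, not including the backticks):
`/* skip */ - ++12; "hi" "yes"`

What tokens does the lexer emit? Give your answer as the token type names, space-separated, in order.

pos=0: enter COMMENT mode (saw '/*')
exit COMMENT mode (now at pos=10)
pos=11: emit MINUS '-'
pos=13: emit PLUS '+'
pos=14: emit PLUS '+'
pos=15: emit NUM '12' (now at pos=17)
pos=17: emit SEMI ';'
pos=19: enter STRING mode
pos=19: emit STR "hi" (now at pos=23)
pos=24: enter STRING mode
pos=24: emit STR "yes" (now at pos=29)
DONE. 7 tokens: [MINUS, PLUS, PLUS, NUM, SEMI, STR, STR]

Answer: MINUS PLUS PLUS NUM SEMI STR STR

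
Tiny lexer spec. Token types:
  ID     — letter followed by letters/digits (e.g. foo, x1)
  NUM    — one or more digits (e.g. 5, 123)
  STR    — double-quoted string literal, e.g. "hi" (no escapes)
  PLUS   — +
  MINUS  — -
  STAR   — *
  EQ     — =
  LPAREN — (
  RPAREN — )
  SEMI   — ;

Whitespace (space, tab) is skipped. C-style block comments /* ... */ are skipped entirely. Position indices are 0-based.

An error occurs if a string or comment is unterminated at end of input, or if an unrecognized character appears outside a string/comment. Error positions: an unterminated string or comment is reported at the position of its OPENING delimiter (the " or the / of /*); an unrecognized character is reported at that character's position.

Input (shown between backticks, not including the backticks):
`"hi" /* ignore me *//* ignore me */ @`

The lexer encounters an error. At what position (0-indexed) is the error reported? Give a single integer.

pos=0: enter STRING mode
pos=0: emit STR "hi" (now at pos=4)
pos=5: enter COMMENT mode (saw '/*')
exit COMMENT mode (now at pos=20)
pos=20: enter COMMENT mode (saw '/*')
exit COMMENT mode (now at pos=35)
pos=36: ERROR — unrecognized char '@'

Answer: 36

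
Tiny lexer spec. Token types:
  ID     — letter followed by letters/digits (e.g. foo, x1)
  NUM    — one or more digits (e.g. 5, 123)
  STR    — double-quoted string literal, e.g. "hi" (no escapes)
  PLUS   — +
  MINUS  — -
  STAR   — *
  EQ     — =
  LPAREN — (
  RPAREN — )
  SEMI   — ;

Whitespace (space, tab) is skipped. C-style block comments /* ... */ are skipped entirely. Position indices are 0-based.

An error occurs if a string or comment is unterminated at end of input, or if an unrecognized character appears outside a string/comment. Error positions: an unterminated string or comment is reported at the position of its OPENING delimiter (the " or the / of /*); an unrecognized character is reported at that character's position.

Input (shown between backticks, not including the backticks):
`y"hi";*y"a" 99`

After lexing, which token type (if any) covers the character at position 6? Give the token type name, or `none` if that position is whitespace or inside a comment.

Answer: STAR

Derivation:
pos=0: emit ID 'y' (now at pos=1)
pos=1: enter STRING mode
pos=1: emit STR "hi" (now at pos=5)
pos=5: emit SEMI ';'
pos=6: emit STAR '*'
pos=7: emit ID 'y' (now at pos=8)
pos=8: enter STRING mode
pos=8: emit STR "a" (now at pos=11)
pos=12: emit NUM '99' (now at pos=14)
DONE. 7 tokens: [ID, STR, SEMI, STAR, ID, STR, NUM]
Position 6: char is '*' -> STAR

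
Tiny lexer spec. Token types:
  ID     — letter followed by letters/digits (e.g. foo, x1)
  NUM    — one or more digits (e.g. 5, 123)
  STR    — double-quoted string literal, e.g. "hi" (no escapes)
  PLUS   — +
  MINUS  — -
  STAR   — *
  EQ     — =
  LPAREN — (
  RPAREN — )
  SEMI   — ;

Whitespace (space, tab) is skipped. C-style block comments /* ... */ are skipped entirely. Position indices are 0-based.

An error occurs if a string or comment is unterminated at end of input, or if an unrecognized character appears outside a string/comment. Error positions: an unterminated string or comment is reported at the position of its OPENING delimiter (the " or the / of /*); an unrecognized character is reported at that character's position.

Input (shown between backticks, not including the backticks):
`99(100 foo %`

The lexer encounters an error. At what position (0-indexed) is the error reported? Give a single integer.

Answer: 11

Derivation:
pos=0: emit NUM '99' (now at pos=2)
pos=2: emit LPAREN '('
pos=3: emit NUM '100' (now at pos=6)
pos=7: emit ID 'foo' (now at pos=10)
pos=11: ERROR — unrecognized char '%'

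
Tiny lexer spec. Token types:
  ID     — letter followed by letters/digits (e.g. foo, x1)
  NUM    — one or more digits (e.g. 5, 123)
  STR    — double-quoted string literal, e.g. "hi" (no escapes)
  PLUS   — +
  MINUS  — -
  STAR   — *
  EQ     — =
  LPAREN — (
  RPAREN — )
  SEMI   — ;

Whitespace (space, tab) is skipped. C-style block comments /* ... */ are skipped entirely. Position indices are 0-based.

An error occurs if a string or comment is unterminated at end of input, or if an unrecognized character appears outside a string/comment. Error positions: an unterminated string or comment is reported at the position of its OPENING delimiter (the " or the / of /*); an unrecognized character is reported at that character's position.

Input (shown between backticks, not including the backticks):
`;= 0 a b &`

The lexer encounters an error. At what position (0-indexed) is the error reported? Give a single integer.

Answer: 9

Derivation:
pos=0: emit SEMI ';'
pos=1: emit EQ '='
pos=3: emit NUM '0' (now at pos=4)
pos=5: emit ID 'a' (now at pos=6)
pos=7: emit ID 'b' (now at pos=8)
pos=9: ERROR — unrecognized char '&'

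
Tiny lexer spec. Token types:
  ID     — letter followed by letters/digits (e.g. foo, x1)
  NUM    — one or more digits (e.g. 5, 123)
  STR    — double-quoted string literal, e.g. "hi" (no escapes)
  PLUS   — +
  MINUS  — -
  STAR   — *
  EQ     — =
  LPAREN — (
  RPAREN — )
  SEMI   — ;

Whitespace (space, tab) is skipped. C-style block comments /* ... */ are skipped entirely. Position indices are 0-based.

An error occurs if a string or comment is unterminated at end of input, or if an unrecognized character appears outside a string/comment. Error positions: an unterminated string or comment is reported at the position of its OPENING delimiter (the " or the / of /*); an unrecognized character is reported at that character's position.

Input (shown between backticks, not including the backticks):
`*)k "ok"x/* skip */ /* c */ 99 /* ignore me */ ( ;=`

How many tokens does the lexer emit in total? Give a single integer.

pos=0: emit STAR '*'
pos=1: emit RPAREN ')'
pos=2: emit ID 'k' (now at pos=3)
pos=4: enter STRING mode
pos=4: emit STR "ok" (now at pos=8)
pos=8: emit ID 'x' (now at pos=9)
pos=9: enter COMMENT mode (saw '/*')
exit COMMENT mode (now at pos=19)
pos=20: enter COMMENT mode (saw '/*')
exit COMMENT mode (now at pos=27)
pos=28: emit NUM '99' (now at pos=30)
pos=31: enter COMMENT mode (saw '/*')
exit COMMENT mode (now at pos=46)
pos=47: emit LPAREN '('
pos=49: emit SEMI ';'
pos=50: emit EQ '='
DONE. 9 tokens: [STAR, RPAREN, ID, STR, ID, NUM, LPAREN, SEMI, EQ]

Answer: 9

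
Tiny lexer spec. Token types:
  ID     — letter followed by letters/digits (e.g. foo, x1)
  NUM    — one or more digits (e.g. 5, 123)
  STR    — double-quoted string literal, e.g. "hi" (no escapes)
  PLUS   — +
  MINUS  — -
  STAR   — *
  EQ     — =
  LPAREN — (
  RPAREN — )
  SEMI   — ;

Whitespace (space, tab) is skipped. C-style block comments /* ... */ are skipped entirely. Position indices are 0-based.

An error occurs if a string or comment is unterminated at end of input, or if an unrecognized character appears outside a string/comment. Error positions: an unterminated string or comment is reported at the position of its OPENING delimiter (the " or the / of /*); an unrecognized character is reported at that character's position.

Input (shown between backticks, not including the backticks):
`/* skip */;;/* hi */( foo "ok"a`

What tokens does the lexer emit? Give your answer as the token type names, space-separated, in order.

pos=0: enter COMMENT mode (saw '/*')
exit COMMENT mode (now at pos=10)
pos=10: emit SEMI ';'
pos=11: emit SEMI ';'
pos=12: enter COMMENT mode (saw '/*')
exit COMMENT mode (now at pos=20)
pos=20: emit LPAREN '('
pos=22: emit ID 'foo' (now at pos=25)
pos=26: enter STRING mode
pos=26: emit STR "ok" (now at pos=30)
pos=30: emit ID 'a' (now at pos=31)
DONE. 6 tokens: [SEMI, SEMI, LPAREN, ID, STR, ID]

Answer: SEMI SEMI LPAREN ID STR ID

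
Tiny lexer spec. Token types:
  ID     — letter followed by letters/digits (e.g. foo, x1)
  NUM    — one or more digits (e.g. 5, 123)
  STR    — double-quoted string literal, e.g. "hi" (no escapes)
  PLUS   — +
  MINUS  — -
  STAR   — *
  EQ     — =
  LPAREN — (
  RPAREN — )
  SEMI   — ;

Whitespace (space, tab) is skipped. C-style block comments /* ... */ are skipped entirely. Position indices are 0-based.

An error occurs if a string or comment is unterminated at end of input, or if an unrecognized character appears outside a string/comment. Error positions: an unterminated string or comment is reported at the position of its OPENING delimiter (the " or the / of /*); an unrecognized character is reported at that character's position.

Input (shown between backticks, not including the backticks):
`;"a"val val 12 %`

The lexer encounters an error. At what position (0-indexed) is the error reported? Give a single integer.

Answer: 15

Derivation:
pos=0: emit SEMI ';'
pos=1: enter STRING mode
pos=1: emit STR "a" (now at pos=4)
pos=4: emit ID 'val' (now at pos=7)
pos=8: emit ID 'val' (now at pos=11)
pos=12: emit NUM '12' (now at pos=14)
pos=15: ERROR — unrecognized char '%'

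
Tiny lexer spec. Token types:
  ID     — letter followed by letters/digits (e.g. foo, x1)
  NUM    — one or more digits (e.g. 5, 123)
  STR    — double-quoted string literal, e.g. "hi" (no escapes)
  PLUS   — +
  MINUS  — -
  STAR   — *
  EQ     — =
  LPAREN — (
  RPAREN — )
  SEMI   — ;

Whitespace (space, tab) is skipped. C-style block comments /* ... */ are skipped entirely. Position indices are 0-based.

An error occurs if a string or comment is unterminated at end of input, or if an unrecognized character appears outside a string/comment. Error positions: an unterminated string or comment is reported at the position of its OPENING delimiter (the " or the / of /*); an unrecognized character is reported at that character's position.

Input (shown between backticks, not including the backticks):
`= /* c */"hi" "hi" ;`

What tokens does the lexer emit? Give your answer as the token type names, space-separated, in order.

pos=0: emit EQ '='
pos=2: enter COMMENT mode (saw '/*')
exit COMMENT mode (now at pos=9)
pos=9: enter STRING mode
pos=9: emit STR "hi" (now at pos=13)
pos=14: enter STRING mode
pos=14: emit STR "hi" (now at pos=18)
pos=19: emit SEMI ';'
DONE. 4 tokens: [EQ, STR, STR, SEMI]

Answer: EQ STR STR SEMI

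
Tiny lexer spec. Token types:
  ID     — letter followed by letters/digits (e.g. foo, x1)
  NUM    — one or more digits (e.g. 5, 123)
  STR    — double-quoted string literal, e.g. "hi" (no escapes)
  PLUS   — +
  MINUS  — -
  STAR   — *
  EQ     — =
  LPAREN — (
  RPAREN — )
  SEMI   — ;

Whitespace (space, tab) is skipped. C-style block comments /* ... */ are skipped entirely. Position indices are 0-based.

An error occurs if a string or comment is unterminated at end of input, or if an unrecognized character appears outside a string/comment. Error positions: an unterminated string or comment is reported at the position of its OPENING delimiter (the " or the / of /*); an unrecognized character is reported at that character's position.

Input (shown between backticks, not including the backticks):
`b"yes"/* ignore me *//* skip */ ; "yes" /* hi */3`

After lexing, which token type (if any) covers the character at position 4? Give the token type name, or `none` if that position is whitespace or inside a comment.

Answer: STR

Derivation:
pos=0: emit ID 'b' (now at pos=1)
pos=1: enter STRING mode
pos=1: emit STR "yes" (now at pos=6)
pos=6: enter COMMENT mode (saw '/*')
exit COMMENT mode (now at pos=21)
pos=21: enter COMMENT mode (saw '/*')
exit COMMENT mode (now at pos=31)
pos=32: emit SEMI ';'
pos=34: enter STRING mode
pos=34: emit STR "yes" (now at pos=39)
pos=40: enter COMMENT mode (saw '/*')
exit COMMENT mode (now at pos=48)
pos=48: emit NUM '3' (now at pos=49)
DONE. 5 tokens: [ID, STR, SEMI, STR, NUM]
Position 4: char is 's' -> STR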